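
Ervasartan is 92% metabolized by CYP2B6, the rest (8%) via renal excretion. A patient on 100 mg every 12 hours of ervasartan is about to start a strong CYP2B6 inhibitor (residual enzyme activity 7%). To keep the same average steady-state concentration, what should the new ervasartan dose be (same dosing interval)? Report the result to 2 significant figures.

The CYP2B6 pathway (92% of clearance) is reduced to 0.07× activity: 0.92 × 0.07 = 0.0644.
Non-CYP routes (8%) are unchanged.
CL_new/CL_old = 0.0644 + 0.08 = 0.1444.
Css,avg = (dose rate)/CL, so holding Css fixed requires dose ∝ CL: 100 × 0.1444 = 14 mg.

14 mg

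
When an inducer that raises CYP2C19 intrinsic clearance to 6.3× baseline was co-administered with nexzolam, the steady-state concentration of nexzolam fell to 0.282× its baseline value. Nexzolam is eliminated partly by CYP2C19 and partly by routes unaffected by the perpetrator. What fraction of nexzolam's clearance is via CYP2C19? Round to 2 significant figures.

0.48

Let fm be the CYP2C19 fraction. New clearance relative to baseline = fm × 6.3 + (1 − fm).
Steady-state concentration ratio = 1 / (new CL fraction), so new CL fraction = 1 / 0.282 = 3.546.
fm × 6.3 + 1 − fm = 3.546  ⇒  fm × (6.3 − 1) = 2.546  ⇒  fm = 0.48.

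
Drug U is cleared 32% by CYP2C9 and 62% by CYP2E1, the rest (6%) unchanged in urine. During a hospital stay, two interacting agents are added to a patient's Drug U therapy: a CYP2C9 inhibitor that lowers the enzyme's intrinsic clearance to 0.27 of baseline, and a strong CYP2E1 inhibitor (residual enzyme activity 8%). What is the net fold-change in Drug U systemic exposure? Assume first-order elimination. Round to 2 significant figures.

5.1

CYP2C9: 0.32 × 0.27 = 0.0864
CYP2E1: 0.62 × 0.08 = 0.0496
Other: 0.06 (unchanged)
New clearance relative to baseline: 0.0864 + 0.0496 + 0.06 = 0.196.
Net systemic exposure ratio = 1 / 0.196 = 5.1.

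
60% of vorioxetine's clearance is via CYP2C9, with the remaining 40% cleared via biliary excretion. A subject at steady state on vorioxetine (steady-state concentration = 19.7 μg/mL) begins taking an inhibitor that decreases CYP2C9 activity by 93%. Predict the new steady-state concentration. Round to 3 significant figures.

The CYP2C9 pathway (60% of clearance) falls to 0.07× activity: 0.6 × 0.07 = 0.042.
Non-CYP routes (40%) are unchanged.
New clearance relative to baseline: 0.042 + 0.4 = 0.442.
New steady-state concentration = baseline ÷ relative clearance = 19.7 / 0.442 = 44.6 μg/mL.

44.6 μg/mL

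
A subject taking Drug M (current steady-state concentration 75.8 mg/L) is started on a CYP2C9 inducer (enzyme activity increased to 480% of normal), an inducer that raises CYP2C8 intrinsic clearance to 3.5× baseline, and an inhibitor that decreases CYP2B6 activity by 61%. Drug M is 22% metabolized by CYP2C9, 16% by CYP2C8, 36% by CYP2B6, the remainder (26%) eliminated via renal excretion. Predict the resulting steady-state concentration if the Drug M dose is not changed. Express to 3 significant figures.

37.6 mg/L

The CYP2C9 pathway (22% of clearance) rises to 4.8× activity: 0.22 × 4.8 = 1.056.
The CYP2C8 pathway (16% of clearance) is boosted to 3.5× activity: 0.16 × 3.5 = 0.56.
The CYP2B6 pathway (36% of clearance) falls to 0.39× activity: 0.36 × 0.39 = 0.1404.
The remaining 26% of clearance is unaffected.
New clearance relative to baseline: 1.056 + 0.56 + 0.1404 + 0.26 = 2.0164.
Steady-state concentration ∝ 1/CL: new value = 75.8 / 2.0164 = 37.6 mg/L.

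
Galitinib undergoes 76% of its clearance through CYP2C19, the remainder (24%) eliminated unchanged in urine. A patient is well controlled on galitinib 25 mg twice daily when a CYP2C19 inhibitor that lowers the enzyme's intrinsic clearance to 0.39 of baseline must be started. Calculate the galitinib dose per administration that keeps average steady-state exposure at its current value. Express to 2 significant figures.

13 mg

The CYP2C19 pathway (76% of clearance) drops to 0.39× activity: 0.76 × 0.39 = 0.2964.
Non-CYP routes (24%) are unchanged.
New clearance relative to baseline: 0.2964 + 0.24 = 0.5364.
To maintain the same steady-state level, dose must scale with clearance: new dose = 25 × 0.5364 = 13 mg.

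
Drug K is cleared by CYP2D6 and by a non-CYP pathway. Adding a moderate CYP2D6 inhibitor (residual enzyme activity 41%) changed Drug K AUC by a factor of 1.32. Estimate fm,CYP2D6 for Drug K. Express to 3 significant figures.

CL'/CL = 1 / 1.32 = 0.7576
0.41·fm + (1 − fm) = 0.7576
fm = (0.7576 − 1) / (0.41 − 1) = 0.411

0.411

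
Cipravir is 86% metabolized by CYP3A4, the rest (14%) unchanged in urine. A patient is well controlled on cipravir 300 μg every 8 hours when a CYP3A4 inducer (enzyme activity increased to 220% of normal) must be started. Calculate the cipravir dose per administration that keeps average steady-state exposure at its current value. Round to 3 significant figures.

CYP3A4: 0.86 × 2.2 = 1.892
Other: 0.14 (unchanged)
New clearance relative to baseline: 1.892 + 0.14 = 2.032.
Css,avg = (dose rate)/CL, so holding Css fixed requires dose ∝ CL: 300 × 2.032 = 610 μg.

610 μg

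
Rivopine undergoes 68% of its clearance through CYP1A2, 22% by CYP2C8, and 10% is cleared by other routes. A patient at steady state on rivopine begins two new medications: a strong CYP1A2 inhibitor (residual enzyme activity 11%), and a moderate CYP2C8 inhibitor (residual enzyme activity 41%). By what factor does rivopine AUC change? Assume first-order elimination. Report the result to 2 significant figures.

The CYP1A2 pathway (68% of clearance) falls to 0.11× activity: 0.68 × 0.11 = 0.0748.
The CYP2C8 pathway (22% of clearance) falls to 0.41× activity: 0.22 × 0.41 = 0.0902.
Non-CYP routes (10%) are unchanged.
Relative clearance = 0.0748 + 0.0902 + 0.1 = 0.265.
AUC ∝ 1/CL: fold-change = 1 / 0.265 = 3.8.

3.8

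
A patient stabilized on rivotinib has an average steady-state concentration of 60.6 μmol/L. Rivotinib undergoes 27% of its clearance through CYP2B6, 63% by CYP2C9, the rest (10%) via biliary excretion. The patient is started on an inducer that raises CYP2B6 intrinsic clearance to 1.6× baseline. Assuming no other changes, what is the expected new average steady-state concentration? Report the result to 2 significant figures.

52 μmol/L

CYP2B6: 0.27 × 1.6 = 0.432
CYP2C9: 0.63 (unchanged)
Other: 0.1 (unchanged)
CL_new/CL_old = 0.432 + 0.63 + 0.1 = 1.162.
New average steady-state concentration = baseline ÷ relative clearance = 60.6 / 1.162 = 52 μmol/L.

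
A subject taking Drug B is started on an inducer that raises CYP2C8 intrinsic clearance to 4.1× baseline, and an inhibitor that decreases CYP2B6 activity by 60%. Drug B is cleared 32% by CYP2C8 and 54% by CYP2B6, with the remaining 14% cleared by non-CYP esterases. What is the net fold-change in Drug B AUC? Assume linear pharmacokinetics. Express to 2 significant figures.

The CYP2C8 pathway (32% of clearance) increases to 4.1× activity: 0.32 × 4.1 = 1.312.
The CYP2B6 pathway (54% of clearance) is reduced to 0.4× activity: 0.54 × 0.4 = 0.216.
Non-CYP routes (14%) are unchanged.
CL_new/CL_old = 1.312 + 0.216 + 0.14 = 1.668.
AUC ∝ 1/CL: fold-change = 1 / 1.668 = 0.60.

0.60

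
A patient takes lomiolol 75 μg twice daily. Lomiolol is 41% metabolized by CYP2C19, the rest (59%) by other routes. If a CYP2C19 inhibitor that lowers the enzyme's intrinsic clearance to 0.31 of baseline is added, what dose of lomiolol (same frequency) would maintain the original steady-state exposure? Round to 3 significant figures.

53.8 μg

The CYP2C19 pathway (41% of clearance) drops to 0.31× activity: 0.41 × 0.31 = 0.1271.
The remaining 59% of clearance is unaffected.
New clearance relative to baseline: 0.1271 + 0.59 = 0.7171.
To maintain the same steady-state level, dose must scale with clearance: new dose = 75 × 0.7171 = 53.8 μg.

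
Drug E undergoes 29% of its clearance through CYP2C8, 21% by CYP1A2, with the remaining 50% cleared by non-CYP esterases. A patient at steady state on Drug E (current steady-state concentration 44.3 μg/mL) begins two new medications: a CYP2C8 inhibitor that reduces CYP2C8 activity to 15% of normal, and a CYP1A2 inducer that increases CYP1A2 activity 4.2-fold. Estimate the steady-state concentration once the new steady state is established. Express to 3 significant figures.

31.1 μg/mL

The CYP2C8 pathway (29% of clearance) is reduced to 0.15× activity: 0.29 × 0.15 = 0.0435.
The CYP1A2 pathway (21% of clearance) is boosted to 4.2× activity: 0.21 × 4.2 = 0.882.
Non-CYP routes (50%) are unchanged.
CL_new/CL_old = 0.0435 + 0.882 + 0.5 = 1.4255.
Steady-state concentration ∝ 1/CL: new value = 44.3 / 1.4255 = 31.1 μg/mL.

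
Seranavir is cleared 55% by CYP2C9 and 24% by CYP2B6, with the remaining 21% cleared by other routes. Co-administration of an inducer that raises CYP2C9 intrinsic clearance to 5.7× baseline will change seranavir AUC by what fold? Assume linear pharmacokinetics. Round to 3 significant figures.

The CYP2C9 pathway (55% of clearance) rises to 5.7× activity: 0.55 × 5.7 = 3.135.
CYP2B6 (24%) and the residual 21% are unaffected.
New clearance relative to baseline: 3.135 + 0.24 + 0.21 = 3.585.
AUC is inversely proportional to clearance, so the fold-change is 1 / 3.585 = 0.279.

0.279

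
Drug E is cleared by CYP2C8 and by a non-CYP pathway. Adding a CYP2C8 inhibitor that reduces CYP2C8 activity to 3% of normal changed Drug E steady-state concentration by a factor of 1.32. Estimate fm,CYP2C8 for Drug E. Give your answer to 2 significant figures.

0.25

Let x = fm,CYP2C8. Because steady-state concentration ∝ 1/CL, relative clearance fell to 1/1.32 = 0.7576.
Only the CYP2C8 route changed, so 0.7576 = x·0.03 + (1 − x), giving x = 0.25.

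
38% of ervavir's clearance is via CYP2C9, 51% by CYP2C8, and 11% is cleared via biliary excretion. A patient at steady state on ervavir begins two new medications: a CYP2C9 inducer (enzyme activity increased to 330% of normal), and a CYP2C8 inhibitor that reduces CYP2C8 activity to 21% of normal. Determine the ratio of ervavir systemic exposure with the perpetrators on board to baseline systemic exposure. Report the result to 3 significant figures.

CYP2C9: 0.38 × 3.3 = 1.254
CYP2C8: 0.51 × 0.21 = 0.1071
Other: 0.11 (unchanged)
Relative clearance = 1.254 + 0.1071 + 0.11 = 1.4711.
Systemic exposure ∝ 1/CL: fold-change = 1 / 1.4711 = 0.680.

0.680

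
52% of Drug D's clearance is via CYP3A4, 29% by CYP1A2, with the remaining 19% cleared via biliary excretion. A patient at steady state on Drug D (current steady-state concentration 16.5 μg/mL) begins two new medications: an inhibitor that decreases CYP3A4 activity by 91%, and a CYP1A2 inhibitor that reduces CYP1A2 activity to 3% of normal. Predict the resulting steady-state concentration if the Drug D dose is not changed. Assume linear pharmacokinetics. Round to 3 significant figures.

The CYP3A4 pathway (52% of clearance) falls to 0.09× activity: 0.52 × 0.09 = 0.0468.
The CYP1A2 pathway (29% of clearance) drops to 0.03× activity: 0.29 × 0.03 = 0.0087.
Non-CYP routes (19%) are unchanged.
CL_new/CL_old = 0.0468 + 0.0087 + 0.19 = 0.2455.
Dividing the baseline by the relative clearance: 16.5 / 0.2455 = 67.2 μg/mL.

67.2 μg/mL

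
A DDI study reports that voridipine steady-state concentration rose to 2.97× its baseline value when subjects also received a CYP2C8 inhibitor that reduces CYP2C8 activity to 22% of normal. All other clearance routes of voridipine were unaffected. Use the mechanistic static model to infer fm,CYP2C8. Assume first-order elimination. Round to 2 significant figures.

Write x for the fraction cleared via CYP2C8. The observed steady-state concentration change means clearance fell to 1/2.97 = 0.3367 of baseline.
Setting x·0.22 + (1 − x) = 0.3367 and solving: x = (0.3367 − 1)/(0.22 − 1) = 0.85.

0.85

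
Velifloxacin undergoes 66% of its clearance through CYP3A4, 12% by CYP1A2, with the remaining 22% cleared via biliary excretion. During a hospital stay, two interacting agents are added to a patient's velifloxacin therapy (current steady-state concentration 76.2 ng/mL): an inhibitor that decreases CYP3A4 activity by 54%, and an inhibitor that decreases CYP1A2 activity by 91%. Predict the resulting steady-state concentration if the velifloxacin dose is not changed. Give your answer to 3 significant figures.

143 ng/mL

The CYP3A4 pathway (66% of clearance) falls to 0.46× activity: 0.66 × 0.46 = 0.3036.
The CYP1A2 pathway (12% of clearance) drops to 0.09× activity: 0.12 × 0.09 = 0.0108.
Non-CYP routes (22%) are unchanged.
CL_new/CL_old = 0.3036 + 0.0108 + 0.22 = 0.5344.
New steady-state concentration = 76.2 / 0.5344 = 143 ng/mL (concentration scales inversely with clearance).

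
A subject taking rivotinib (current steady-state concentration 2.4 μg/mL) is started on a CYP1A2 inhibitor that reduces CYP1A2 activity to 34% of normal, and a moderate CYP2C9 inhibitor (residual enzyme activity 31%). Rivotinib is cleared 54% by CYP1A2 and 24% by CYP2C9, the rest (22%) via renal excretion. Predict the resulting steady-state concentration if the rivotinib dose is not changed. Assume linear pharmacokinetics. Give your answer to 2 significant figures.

5.0 μg/mL

CYP1A2: 0.54 × 0.34 = 0.1836
CYP2C9: 0.24 × 0.31 = 0.0744
Other: 0.22 (unchanged)
Relative clearance = 0.1836 + 0.0744 + 0.22 = 0.478.
New steady-state concentration = 2.4 / 0.478 = 5.0 μg/mL (concentration scales inversely with clearance).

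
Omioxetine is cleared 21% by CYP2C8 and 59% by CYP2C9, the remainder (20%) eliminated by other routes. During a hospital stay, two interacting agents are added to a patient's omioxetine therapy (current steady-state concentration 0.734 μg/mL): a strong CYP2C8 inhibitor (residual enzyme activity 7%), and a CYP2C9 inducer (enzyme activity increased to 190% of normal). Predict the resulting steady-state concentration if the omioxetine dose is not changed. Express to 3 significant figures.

The CYP2C8 pathway (21% of clearance) drops to 0.07× activity: 0.21 × 0.07 = 0.0147.
The CYP2C9 pathway (59% of clearance) is boosted to 1.9× activity: 0.59 × 1.9 = 1.121.
Non-CYP routes (20%) are unchanged.
New clearance relative to baseline: 0.0147 + 1.121 + 0.2 = 1.3357.
Steady-state concentration ∝ 1/CL: new value = 0.734 / 1.3357 = 0.550 μg/mL.

0.550 μg/mL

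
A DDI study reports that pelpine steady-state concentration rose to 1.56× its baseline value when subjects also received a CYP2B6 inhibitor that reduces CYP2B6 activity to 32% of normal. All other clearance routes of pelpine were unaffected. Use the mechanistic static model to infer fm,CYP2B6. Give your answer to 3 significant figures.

Let fm be the CYP2B6 fraction. New clearance relative to baseline = fm × 0.32 + (1 − fm).
Steady-state concentration ratio = 1 / (new CL fraction), so new CL fraction = 1 / 1.56 = 0.641.
fm × 0.32 + 1 − fm = 0.641  ⇒  fm × (0.32 − 1) = −0.359  ⇒  fm = 0.528.

0.528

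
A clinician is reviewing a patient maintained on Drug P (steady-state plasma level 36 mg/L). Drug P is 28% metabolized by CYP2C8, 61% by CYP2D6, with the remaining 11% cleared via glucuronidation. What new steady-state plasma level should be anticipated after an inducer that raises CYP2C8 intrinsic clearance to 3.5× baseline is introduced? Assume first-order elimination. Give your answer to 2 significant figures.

21 mg/L

CYP2C8: 0.28 × 3.5 = 0.98
CYP2D6: 0.61 (unchanged)
Other: 0.11 (unchanged)
New clearance relative to baseline: 0.98 + 0.61 + 0.11 = 1.7.
With dosing unchanged, steady-state plasma level scales as 1/CL: 36 / 1.7 = 21 mg/L.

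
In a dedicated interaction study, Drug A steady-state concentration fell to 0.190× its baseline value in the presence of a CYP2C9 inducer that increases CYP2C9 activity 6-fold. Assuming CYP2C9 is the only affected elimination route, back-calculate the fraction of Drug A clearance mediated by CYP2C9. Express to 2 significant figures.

0.85

Write x for the fraction cleared via CYP2C9. The observed steady-state concentration change means clearance rose to 1/0.190 = 5.263 of baseline.
Only the CYP2C9 route changed, so 5.263 = x·6 + (1 − x), giving x = 0.85.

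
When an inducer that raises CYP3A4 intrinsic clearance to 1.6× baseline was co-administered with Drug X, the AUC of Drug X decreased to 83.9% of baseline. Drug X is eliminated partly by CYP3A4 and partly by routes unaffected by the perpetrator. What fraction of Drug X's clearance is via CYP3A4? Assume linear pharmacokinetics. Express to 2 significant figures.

0.32

CL'/CL = 1 / 0.839 = 1.192
1.6·fm + (1 − fm) = 1.192
fm = (1.192 − 1) / (1.6 − 1) = 0.32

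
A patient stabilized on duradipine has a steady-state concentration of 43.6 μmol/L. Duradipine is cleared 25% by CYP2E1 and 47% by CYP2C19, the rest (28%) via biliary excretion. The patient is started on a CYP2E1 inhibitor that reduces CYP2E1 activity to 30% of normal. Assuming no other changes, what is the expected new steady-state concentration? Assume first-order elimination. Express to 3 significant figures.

The CYP2E1 pathway (25% of clearance) drops to 0.3× activity: 0.25 × 0.3 = 0.075.
CYP2C19 (47%) and the residual 28% are unaffected.
New clearance relative to baseline: 0.075 + 0.47 + 0.28 = 0.825.
New steady-state concentration = baseline ÷ relative clearance = 43.6 / 0.825 = 52.8 μmol/L.

52.8 μmol/L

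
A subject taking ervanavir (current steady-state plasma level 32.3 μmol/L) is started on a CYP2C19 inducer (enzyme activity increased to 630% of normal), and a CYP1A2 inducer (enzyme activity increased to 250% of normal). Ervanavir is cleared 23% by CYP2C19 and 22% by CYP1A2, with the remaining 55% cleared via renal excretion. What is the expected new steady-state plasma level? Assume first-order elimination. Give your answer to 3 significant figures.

12.7 μmol/L

CYP2C19: 0.23 × 6.3 = 1.449
CYP1A2: 0.22 × 2.5 = 0.55
Other: 0.55 (unchanged)
CL_new/CL_old = 1.449 + 0.55 + 0.55 = 2.549.
Steady-state plasma level ∝ 1/CL: new value = 32.3 / 2.549 = 12.7 μmol/L.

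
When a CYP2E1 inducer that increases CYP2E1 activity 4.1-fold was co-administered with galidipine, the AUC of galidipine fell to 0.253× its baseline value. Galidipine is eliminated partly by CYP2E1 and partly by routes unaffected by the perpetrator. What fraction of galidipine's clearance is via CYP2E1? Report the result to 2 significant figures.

0.95

Write x for the fraction cleared via CYP2E1. The observed AUC change means clearance rose to 1/0.253 = 3.953 of baseline.
Setting x·4.1 + (1 − x) = 3.953 and solving: x = (3.953 − 1)/(4.1 − 1) = 0.95.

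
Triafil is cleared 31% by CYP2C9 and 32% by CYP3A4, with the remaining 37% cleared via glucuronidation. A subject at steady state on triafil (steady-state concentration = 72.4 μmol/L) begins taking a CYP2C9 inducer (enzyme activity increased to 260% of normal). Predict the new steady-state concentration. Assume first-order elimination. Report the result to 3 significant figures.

48.4 μmol/L

The CYP2C9 pathway (31% of clearance) is boosted to 2.6× activity: 0.31 × 2.6 = 0.806.
CYP3A4 (32%) and the residual 37% are unaffected.
CL_new/CL_old = 0.806 + 0.32 + 0.37 = 1.496.
Steady-state concentration ∝ 1/CL, so new value = 72.4 / 1.496 = 48.4 μmol/L.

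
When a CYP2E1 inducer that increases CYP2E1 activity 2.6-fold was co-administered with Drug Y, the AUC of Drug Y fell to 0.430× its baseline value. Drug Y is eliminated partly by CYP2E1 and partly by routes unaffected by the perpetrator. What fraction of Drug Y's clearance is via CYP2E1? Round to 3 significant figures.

CL'/CL = 1 / 0.430 = 2.326
2.6·fm + (1 − fm) = 2.326
fm = (2.326 − 1) / (2.6 − 1) = 0.828

0.828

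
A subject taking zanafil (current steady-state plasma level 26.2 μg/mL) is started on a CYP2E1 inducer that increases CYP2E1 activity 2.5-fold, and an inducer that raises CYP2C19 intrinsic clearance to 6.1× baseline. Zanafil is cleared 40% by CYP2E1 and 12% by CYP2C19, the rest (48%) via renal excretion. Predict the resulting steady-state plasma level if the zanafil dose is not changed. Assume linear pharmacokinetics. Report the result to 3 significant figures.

CYP2E1: 0.4 × 2.5 = 1
CYP2C19: 0.12 × 6.1 = 0.732
Other: 0.48 (unchanged)
Relative clearance = 1 + 0.732 + 0.48 = 2.212.
New steady-state plasma level = 26.2 / 2.212 = 11.8 μg/mL (concentration scales inversely with clearance).

11.8 μg/mL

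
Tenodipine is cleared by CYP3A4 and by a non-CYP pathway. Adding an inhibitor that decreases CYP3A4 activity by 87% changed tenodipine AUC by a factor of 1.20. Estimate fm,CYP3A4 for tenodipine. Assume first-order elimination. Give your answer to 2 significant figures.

Let x = fm,CYP3A4. Because AUC ∝ 1/CL, relative clearance fell to 1/1.20 = 0.8333.
Only the CYP3A4 route changed, so 0.8333 = x·0.13 + (1 − x), giving x = 0.19.

0.19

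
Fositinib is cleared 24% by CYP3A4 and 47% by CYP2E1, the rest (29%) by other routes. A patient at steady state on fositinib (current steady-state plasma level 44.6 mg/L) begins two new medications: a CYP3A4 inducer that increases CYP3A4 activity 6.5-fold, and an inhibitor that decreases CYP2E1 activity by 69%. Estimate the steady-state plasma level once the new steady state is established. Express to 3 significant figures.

22.3 mg/L

The CYP3A4 pathway (24% of clearance) rises to 6.5× activity: 0.24 × 6.5 = 1.56.
The CYP2E1 pathway (47% of clearance) is reduced to 0.31× activity: 0.47 × 0.31 = 0.1457.
Non-CYP routes (29%) are unchanged.
CL_new/CL_old = 1.56 + 0.1457 + 0.29 = 1.9957.
New steady-state plasma level = 44.6 / 1.9957 = 22.3 mg/L (concentration scales inversely with clearance).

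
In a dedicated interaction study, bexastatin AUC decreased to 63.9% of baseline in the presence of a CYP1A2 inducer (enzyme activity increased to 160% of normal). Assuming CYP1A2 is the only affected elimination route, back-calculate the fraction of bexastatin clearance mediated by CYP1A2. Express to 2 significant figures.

Let fm be the CYP1A2 fraction. New clearance relative to baseline = fm × 1.6 + (1 − fm).
AUC ratio = 1 / (new CL fraction), so new CL fraction = 1 / 0.639 = 1.565.
fm × 1.6 + 1 − fm = 1.565  ⇒  fm × (1.6 − 1) = 0.5649  ⇒  fm = 0.94.

0.94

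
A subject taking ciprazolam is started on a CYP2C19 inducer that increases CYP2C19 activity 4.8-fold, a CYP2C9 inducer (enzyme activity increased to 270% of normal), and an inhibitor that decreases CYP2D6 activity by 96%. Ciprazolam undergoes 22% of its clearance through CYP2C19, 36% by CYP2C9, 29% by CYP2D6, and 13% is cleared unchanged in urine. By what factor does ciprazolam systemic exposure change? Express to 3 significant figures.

CYP2C19: 0.22 × 4.8 = 1.056
CYP2C9: 0.36 × 2.7 = 0.972
CYP2D6: 0.29 × 0.04 = 0.0116
Other: 0.13 (unchanged)
New clearance relative to baseline: 1.056 + 0.972 + 0.0116 + 0.13 = 2.1696.
Net systemic exposure ratio = 1 / 2.1696 = 0.461.

0.461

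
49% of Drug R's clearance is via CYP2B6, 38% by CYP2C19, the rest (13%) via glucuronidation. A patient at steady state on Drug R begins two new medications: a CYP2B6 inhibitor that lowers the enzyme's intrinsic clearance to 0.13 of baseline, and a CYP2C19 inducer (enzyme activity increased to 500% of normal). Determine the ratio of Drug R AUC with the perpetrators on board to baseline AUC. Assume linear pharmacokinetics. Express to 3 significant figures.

0.478

CYP2B6: 0.49 × 0.13 = 0.0637
CYP2C19: 0.38 × 5 = 1.9
Other: 0.13 (unchanged)
CL_new/CL_old = 0.0637 + 1.9 + 0.13 = 2.0937.
Net AUC ratio = 1 / 2.0937 = 0.478.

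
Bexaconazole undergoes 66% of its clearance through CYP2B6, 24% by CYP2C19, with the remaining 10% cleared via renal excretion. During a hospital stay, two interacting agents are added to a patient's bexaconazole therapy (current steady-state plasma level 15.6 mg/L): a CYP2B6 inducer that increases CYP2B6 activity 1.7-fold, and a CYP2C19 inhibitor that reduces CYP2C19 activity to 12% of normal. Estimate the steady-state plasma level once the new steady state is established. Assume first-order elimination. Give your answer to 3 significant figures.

CYP2B6: 0.66 × 1.7 = 1.122
CYP2C19: 0.24 × 0.12 = 0.0288
Other: 0.1 (unchanged)
New clearance relative to baseline: 1.122 + 0.0288 + 0.1 = 1.2508.
Steady-state plasma level ∝ 1/CL: new value = 15.6 / 1.2508 = 12.5 mg/L.

12.5 mg/L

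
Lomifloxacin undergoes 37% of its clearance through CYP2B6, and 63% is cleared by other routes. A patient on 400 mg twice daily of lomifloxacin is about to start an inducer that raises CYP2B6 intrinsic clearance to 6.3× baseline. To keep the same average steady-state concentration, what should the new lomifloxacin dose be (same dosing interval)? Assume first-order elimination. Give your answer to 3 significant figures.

The CYP2B6 pathway (37% of clearance) increases to 6.3× activity: 0.37 × 6.3 = 2.331.
The remaining 63% of clearance is unaffected.
New clearance relative to baseline: 2.331 + 0.63 = 2.961.
Exposure is unchanged when dose changes in proportion to clearance. New dose = 400 mg × 2.961 = 1.18 × 10³ mg.

1.18 × 10³ mg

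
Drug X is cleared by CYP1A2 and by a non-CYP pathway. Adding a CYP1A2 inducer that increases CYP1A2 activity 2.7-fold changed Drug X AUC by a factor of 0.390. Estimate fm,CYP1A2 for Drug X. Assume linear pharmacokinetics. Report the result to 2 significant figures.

0.92

Write x for the fraction cleared via CYP1A2. The observed AUC change means clearance rose to 1/0.390 = 2.564 of baseline.
Setting x·2.7 + (1 − x) = 2.564 and solving: x = (2.564 − 1)/(2.7 − 1) = 0.92.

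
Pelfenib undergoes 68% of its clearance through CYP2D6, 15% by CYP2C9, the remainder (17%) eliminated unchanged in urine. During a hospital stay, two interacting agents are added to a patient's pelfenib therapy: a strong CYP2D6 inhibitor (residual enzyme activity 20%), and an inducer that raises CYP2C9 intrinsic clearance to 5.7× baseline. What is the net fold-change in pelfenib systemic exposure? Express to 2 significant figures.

The CYP2D6 pathway (68% of clearance) falls to 0.2× activity: 0.68 × 0.2 = 0.136.
The CYP2C9 pathway (15% of clearance) increases to 5.7× activity: 0.15 × 5.7 = 0.855.
The remaining 17% of clearance is unaffected.
Relative clearance = 0.136 + 0.855 + 0.17 = 1.161.
Systemic exposure ∝ 1/CL: fold-change = 1 / 1.161 = 0.86.

0.86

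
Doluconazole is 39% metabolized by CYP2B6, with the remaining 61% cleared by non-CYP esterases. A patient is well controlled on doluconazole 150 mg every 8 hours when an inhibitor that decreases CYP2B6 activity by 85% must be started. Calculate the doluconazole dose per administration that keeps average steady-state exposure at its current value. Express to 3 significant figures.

100 mg

The CYP2B6 pathway (39% of clearance) is reduced to 0.15× activity: 0.39 × 0.15 = 0.0585.
Non-CYP routes (61%) are unchanged.
New clearance relative to baseline: 0.0585 + 0.61 = 0.6685.
Css,avg = (dose rate)/CL, so holding Css fixed requires dose ∝ CL: 150 × 0.6685 = 100 mg.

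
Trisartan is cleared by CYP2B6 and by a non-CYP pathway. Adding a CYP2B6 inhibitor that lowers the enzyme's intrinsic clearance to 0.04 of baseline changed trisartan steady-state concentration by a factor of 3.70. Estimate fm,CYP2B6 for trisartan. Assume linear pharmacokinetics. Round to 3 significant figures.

Let fm be the CYP2B6 fraction. New clearance relative to baseline = fm × 0.04 + (1 − fm).
Steady-state concentration ratio = 1 / (new CL fraction), so new CL fraction = 1 / 3.70 = 0.2703.
fm × 0.04 + 1 − fm = 0.2703  ⇒  fm × (0.04 − 1) = −0.7297  ⇒  fm = 0.760.

0.760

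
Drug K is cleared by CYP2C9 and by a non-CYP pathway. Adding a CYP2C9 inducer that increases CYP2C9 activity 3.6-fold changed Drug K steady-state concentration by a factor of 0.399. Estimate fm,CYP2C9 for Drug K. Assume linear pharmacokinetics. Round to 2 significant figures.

Let fm be the CYP2C9 fraction. New clearance relative to baseline = fm × 3.6 + (1 − fm).
Steady-state concentration ratio = 1 / (new CL fraction), so new CL fraction = 1 / 0.399 = 2.506.
fm × 3.6 + 1 − fm = 2.506  ⇒  fm × (3.6 − 1) = 1.506  ⇒  fm = 0.58.

0.58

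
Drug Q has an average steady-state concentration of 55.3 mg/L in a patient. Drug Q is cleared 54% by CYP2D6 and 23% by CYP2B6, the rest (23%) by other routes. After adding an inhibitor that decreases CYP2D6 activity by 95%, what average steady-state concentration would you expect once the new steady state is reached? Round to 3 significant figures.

114 mg/L

The CYP2D6 pathway (54% of clearance) is reduced to 0.05× activity: 0.54 × 0.05 = 0.027.
CYP2B6 (23%) and the residual 23% are unaffected.
New clearance relative to baseline: 0.027 + 0.23 + 0.23 = 0.487.
Average steady-state concentration ∝ 1/CL, so new value = 55.3 / 0.487 = 114 mg/L.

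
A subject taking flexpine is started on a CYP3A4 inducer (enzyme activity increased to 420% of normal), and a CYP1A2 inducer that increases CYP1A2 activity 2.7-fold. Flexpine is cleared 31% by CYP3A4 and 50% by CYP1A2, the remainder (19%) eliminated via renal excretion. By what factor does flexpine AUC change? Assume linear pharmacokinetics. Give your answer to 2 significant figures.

The CYP3A4 pathway (31% of clearance) rises to 4.2× activity: 0.31 × 4.2 = 1.302.
The CYP1A2 pathway (50% of clearance) rises to 2.7× activity: 0.5 × 2.7 = 1.35.
The remaining 19% of clearance is unaffected.
New clearance relative to baseline: 1.302 + 1.35 + 0.19 = 2.842.
Net AUC ratio = 1 / 2.842 = 0.35.

0.35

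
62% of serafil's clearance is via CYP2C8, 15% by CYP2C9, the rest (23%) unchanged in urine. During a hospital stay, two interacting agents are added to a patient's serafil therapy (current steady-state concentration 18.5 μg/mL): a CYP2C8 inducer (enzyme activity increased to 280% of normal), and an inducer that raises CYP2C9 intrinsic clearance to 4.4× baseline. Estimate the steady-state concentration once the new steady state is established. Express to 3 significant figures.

CYP2C8: 0.62 × 2.8 = 1.736
CYP2C9: 0.15 × 4.4 = 0.66
Other: 0.23 (unchanged)
CL_new/CL_old = 1.736 + 0.66 + 0.23 = 2.626.
Dividing the baseline by the relative clearance: 18.5 / 2.626 = 7.04 μg/mL.

7.04 μg/mL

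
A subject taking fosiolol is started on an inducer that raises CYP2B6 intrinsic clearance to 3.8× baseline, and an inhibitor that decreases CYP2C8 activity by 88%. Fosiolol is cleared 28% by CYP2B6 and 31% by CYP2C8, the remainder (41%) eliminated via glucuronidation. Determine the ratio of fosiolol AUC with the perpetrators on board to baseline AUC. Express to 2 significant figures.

CYP2B6: 0.28 × 3.8 = 1.064
CYP2C8: 0.31 × 0.12 = 0.0372
Other: 0.41 (unchanged)
Relative clearance = 1.064 + 0.0372 + 0.41 = 1.5112.
AUC ∝ 1/CL: fold-change = 1 / 1.5112 = 0.66.

0.66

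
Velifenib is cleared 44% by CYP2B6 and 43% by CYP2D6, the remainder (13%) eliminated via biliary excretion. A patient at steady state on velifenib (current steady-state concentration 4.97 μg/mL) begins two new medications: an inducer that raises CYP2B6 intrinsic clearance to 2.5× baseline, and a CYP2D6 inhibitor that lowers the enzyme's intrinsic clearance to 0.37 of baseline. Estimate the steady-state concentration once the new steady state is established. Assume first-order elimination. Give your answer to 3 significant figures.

3.58 μg/mL

The CYP2B6 pathway (44% of clearance) rises to 2.5× activity: 0.44 × 2.5 = 1.1.
The CYP2D6 pathway (43% of clearance) drops to 0.37× activity: 0.43 × 0.37 = 0.1591.
The remaining 13% of clearance is unaffected.
New clearance relative to baseline: 1.1 + 0.1591 + 0.13 = 1.3891.
New steady-state concentration = 4.97 / 1.3891 = 3.58 μg/mL (concentration scales inversely with clearance).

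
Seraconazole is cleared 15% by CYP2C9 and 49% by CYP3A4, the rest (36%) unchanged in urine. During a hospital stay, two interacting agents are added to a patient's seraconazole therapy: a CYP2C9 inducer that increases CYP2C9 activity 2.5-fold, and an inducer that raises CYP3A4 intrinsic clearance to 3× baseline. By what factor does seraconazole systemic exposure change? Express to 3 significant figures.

The CYP2C9 pathway (15% of clearance) rises to 2.5× activity: 0.15 × 2.5 = 0.375.
The CYP3A4 pathway (49% of clearance) is boosted to 3× activity: 0.49 × 3 = 1.47.
The remaining 36% of clearance is unaffected.
New clearance relative to baseline: 0.375 + 1.47 + 0.36 = 2.205.
Systemic exposure ∝ 1/CL: fold-change = 1 / 2.205 = 0.454.

0.454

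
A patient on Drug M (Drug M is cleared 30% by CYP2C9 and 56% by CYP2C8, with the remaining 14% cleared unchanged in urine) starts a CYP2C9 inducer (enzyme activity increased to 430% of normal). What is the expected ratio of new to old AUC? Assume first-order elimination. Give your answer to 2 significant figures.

CYP2C9: 0.3 × 4.3 = 1.29
CYP2C8: 0.56 (unchanged)
Other: 0.14 (unchanged)
CL_new/CL_old = 1.29 + 0.56 + 0.14 = 1.99.
AUC ratio = CL_old/CL_new = 1 / 1.99 = 0.50.

0.50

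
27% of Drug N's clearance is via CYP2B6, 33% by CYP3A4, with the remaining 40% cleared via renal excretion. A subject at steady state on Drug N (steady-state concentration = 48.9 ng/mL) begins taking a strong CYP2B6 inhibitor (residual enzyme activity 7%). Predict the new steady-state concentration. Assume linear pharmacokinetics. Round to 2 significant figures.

65 ng/mL

The CYP2B6 pathway (27% of clearance) falls to 0.07× activity: 0.27 × 0.07 = 0.0189.
CYP3A4 (33%) and the residual 40% are unaffected.
CL_new/CL_old = 0.0189 + 0.33 + 0.4 = 0.7489.
With dosing unchanged, steady-state concentration scales as 1/CL: 48.9 / 0.7489 = 65 ng/mL.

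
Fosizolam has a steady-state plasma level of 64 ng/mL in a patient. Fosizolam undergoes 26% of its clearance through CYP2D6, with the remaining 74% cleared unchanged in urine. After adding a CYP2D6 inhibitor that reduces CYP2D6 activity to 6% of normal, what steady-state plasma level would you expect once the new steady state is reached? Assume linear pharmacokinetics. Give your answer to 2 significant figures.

The CYP2D6 pathway (26% of clearance) drops to 0.06× activity: 0.26 × 0.06 = 0.0156.
Non-CYP routes (74%) are unchanged.
CL_new/CL_old = 0.0156 + 0.74 = 0.7556.
Steady-state plasma level ∝ 1/CL, so new value = 64 / 0.7556 = 85 ng/mL.

85 ng/mL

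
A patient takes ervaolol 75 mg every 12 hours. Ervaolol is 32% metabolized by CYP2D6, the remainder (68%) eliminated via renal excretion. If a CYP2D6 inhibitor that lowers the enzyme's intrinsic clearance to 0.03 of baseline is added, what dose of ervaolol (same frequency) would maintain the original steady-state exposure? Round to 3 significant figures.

51.7 mg

The CYP2D6 pathway (32% of clearance) drops to 0.03× activity: 0.32 × 0.03 = 0.0096.
Non-CYP routes (68%) are unchanged.
Relative clearance = 0.0096 + 0.68 = 0.6896.
To maintain the same steady-state level, dose must scale with clearance: new dose = 75 × 0.6896 = 51.7 mg.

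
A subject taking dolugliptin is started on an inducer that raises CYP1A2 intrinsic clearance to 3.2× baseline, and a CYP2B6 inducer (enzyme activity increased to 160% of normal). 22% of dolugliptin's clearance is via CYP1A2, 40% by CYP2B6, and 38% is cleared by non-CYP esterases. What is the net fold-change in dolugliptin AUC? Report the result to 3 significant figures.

0.580

The CYP1A2 pathway (22% of clearance) is boosted to 3.2× activity: 0.22 × 3.2 = 0.704.
The CYP2B6 pathway (40% of clearance) rises to 1.6× activity: 0.4 × 1.6 = 0.64.
Non-CYP routes (38%) are unchanged.
Relative clearance = 0.704 + 0.64 + 0.38 = 1.724.
AUC ∝ 1/CL: fold-change = 1 / 1.724 = 0.580.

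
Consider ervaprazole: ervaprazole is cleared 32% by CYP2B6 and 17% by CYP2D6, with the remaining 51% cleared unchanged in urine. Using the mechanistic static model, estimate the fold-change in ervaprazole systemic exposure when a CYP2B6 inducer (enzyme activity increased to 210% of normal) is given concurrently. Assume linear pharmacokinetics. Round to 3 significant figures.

CYP2B6: 0.32 × 2.1 = 0.672
CYP2D6: 0.17 (unchanged)
Other: 0.51 (unchanged)
New clearance relative to baseline: 0.672 + 0.17 + 0.51 = 1.352.
Systemic exposure ratio = CL_old/CL_new = 1 / 1.352 = 0.740.

0.740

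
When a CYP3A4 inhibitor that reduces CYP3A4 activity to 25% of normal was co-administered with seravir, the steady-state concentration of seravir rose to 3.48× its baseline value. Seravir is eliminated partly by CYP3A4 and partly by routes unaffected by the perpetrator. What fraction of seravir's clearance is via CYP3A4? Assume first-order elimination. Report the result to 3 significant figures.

Call the CYP3A4 fraction fm. After the interaction, CL_new/CL_old = fm × 0.25 + (1 − fm).
Steady-state concentration ratio = 1 / (new CL fraction), so new CL fraction = 1 / 3.48 = 0.2874.
fm × 0.25 + 1 − fm = 0.2874  ⇒  fm × (0.25 − 1) = −0.7126  ⇒  fm = 0.950.

0.950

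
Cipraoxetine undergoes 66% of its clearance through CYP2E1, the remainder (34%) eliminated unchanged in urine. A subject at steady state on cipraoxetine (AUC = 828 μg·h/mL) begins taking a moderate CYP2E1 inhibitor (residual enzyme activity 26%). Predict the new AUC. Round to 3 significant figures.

CYP2E1: 0.66 × 0.26 = 0.1716
Other: 0.34 (unchanged)
New clearance relative to baseline: 0.1716 + 0.34 = 0.5116.
AUC ∝ 1/CL, so new value = 828 / 0.5116 = 1.62 × 10³ μg·h/mL.

1.62 × 10³ μg·h/mL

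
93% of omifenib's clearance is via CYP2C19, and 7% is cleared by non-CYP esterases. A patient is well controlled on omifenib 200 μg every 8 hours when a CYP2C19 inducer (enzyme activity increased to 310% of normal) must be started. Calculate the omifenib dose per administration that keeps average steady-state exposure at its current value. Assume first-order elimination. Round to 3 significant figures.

591 μg

The CYP2C19 pathway (93% of clearance) is boosted to 3.1× activity: 0.93 × 3.1 = 2.883.
Non-CYP routes (7%) are unchanged.
New clearance relative to baseline: 2.883 + 0.07 = 2.953.
To maintain the same steady-state level, dose must scale with clearance: new dose = 200 × 2.953 = 591 μg.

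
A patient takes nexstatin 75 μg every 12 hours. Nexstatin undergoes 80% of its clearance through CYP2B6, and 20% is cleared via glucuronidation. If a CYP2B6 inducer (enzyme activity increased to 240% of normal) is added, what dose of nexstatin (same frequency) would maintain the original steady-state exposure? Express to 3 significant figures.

159 μg

The CYP2B6 pathway (80% of clearance) increases to 2.4× activity: 0.8 × 2.4 = 1.92.
The remaining 20% of clearance is unaffected.
Relative clearance = 1.92 + 0.2 = 2.12.
Css,avg = (dose rate)/CL, so holding Css fixed requires dose ∝ CL: 75 × 2.12 = 159 μg.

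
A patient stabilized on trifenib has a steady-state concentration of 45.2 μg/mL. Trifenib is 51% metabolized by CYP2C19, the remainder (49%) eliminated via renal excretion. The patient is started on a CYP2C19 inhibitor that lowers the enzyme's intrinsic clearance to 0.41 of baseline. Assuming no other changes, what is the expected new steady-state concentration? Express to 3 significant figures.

64.7 μg/mL

The CYP2C19 pathway (51% of clearance) is reduced to 0.41× activity: 0.51 × 0.41 = 0.2091.
The remaining 49% of clearance is unaffected.
CL_new/CL_old = 0.2091 + 0.49 = 0.6991.
New steady-state concentration = baseline ÷ relative clearance = 45.2 / 0.6991 = 64.7 μg/mL.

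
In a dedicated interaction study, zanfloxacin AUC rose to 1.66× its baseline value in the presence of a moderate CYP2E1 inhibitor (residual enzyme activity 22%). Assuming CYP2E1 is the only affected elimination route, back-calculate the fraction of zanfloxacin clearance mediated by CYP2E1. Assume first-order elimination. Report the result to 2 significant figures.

0.51

CL'/CL = 1 / 1.66 = 0.6024
0.22·fm + (1 − fm) = 0.6024
fm = (0.6024 − 1) / (0.22 − 1) = 0.51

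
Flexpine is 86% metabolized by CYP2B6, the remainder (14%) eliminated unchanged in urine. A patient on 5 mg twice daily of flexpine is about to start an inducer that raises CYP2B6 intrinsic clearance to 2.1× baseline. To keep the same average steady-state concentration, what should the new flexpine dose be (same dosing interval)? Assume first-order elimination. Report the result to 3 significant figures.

9.73 mg

The CYP2B6 pathway (86% of clearance) is boosted to 2.1× activity: 0.86 × 2.1 = 1.806.
The remaining 14% of clearance is unaffected.
CL_new/CL_old = 1.806 + 0.14 = 1.946.
To maintain the same steady-state level, dose must scale with clearance: new dose = 5 × 1.946 = 9.73 mg.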